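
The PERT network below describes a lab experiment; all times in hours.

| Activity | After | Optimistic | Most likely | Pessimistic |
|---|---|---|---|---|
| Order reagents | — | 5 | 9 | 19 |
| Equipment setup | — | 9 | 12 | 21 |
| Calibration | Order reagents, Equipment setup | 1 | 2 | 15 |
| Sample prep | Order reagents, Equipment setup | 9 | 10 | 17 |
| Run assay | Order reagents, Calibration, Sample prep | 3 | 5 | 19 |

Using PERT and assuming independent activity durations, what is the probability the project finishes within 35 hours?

0.867

te_Order reagents = (5 + 4·9 + 19)/6 = 60/6 = 10; σ²_Order reagents = ((19−5)/6)² = 5.444
te_Equipment setup = (9 + 4·12 + 21)/6 = 78/6 = 13; σ²_Equipment setup = ((21−9)/6)² = 4.000
te_Calibration = (1 + 4·2 + 15)/6 = 24/6 = 4; σ²_Calibration = ((15−1)/6)² = 5.444
te_Sample prep = (9 + 4·10 + 17)/6 = 66/6 = 11; σ²_Sample prep = ((17−9)/6)² = 1.778
te_Run assay = (3 + 4·5 + 19)/6 = 42/6 = 7; σ²_Run assay = ((19−3)/6)² = 7.111

Forward pass:
ES_Order reagents = 0; EF_Order reagents = 10
ES_Equipment setup = 0; EF_Equipment setup = 13
ES_Calibration = max(EF_Order reagents=10, EF_Equipment setup=13) = 13; EF_Calibration = 13+4 = 17
ES_Sample prep = max(EF_Order reagents=10, EF_Equipment setup=13) = 13; EF_Sample prep = 13+11 = 24
ES_Run assay = max(EF_Order reagents=10, EF_Calibration=17, EF_Sample prep=24) = 24; EF_Run assay = 24+7 = 31
Expected project duration μ = 31 hours. Critical path: Equipment setup → Sample prep → Run assay.

Variance along critical path = 4.000 + 1.778 + 7.111 = 12.889; σ = √12.889 = 3.590 hours.
Z = (35 − 31) / 3.590 = 1.114
P(T ≤ 35) = Φ(1.114) ≈ 0.867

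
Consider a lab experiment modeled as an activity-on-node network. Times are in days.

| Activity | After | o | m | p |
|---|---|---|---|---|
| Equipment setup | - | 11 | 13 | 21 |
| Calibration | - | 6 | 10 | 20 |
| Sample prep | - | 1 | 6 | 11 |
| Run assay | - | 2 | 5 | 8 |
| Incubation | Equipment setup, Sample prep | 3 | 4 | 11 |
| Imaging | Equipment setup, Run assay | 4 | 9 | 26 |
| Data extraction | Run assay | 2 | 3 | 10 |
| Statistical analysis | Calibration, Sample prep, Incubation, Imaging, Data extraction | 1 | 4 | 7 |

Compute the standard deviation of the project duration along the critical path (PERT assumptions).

4.15 days

te_Equipment setup = (11 + 4·13 + 21)/6 = 84/6 = 14; σ²_Equipment setup = ((21−11)/6)² = 2.778
te_Calibration = (6 + 4·10 + 20)/6 = 66/6 = 11; σ²_Calibration = ((20−6)/6)² = 5.444
te_Sample prep = (1 + 4·6 + 11)/6 = 36/6 = 6; σ²_Sample prep = ((11−1)/6)² = 2.778
te_Run assay = (2 + 4·5 + 8)/6 = 30/6 = 5; σ²_Run assay = ((8−2)/6)² = 1.000
te_Incubation = (3 + 4·4 + 11)/6 = 30/6 = 5; σ²_Incubation = ((11−3)/6)² = 1.778
te_Imaging = (4 + 4·9 + 26)/6 = 66/6 = 11; σ²_Imaging = ((26−4)/6)² = 13.444
te_Data extraction = (2 + 4·3 + 10)/6 = 24/6 = 4; σ²_Data extraction = ((10−2)/6)² = 1.778
te_Statistical analysis = (1 + 4·4 + 7)/6 = 24/6 = 4; σ²_Statistical analysis = ((7−1)/6)² = 1.000

Forward pass:
ES_Equipment setup = 0; EF_Equipment setup = 14
ES_Calibration = 0; EF_Calibration = 11
ES_Sample prep = 0; EF_Sample prep = 6
ES_Run assay = 0; EF_Run assay = 5
ES_Incubation = max(EF_Equipment setup=14, EF_Sample prep=6) = 14; EF_Incubation = 14+5 = 19
ES_Imaging = max(EF_Equipment setup=14, EF_Run assay=5) = 14; EF_Imaging = 14+11 = 25
ES_Data extraction = 5; EF_Data extraction = 5+4 = 9
ES_Statistical analysis = max(EF_Calibration=11, EF_Sample prep=6, EF_Incubation=19, EF_Imaging=25, EF_Data extraction=9) = 25; EF_Statistical analysis = 25+4 = 29
Expected project duration μ = 29 days. Critical path: Equipment setup → Imaging → Statistical analysis.

Variance along critical path = 2.778 + 13.444 + 1.000 = 17.222
σ = √17.222 = 4.150 days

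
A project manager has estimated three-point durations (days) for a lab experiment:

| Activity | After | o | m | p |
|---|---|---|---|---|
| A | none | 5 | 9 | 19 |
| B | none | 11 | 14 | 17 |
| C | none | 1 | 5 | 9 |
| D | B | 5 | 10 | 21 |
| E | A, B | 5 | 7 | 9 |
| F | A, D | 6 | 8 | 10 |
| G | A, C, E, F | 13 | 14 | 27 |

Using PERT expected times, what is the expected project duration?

te_A = (5 + 4·9 + 19)/6 = 60/6 = 10
te_B = (11 + 4·14 + 17)/6 = 84/6 = 14
te_C = (1 + 4·5 + 9)/6 = 30/6 = 5
te_D = (5 + 4·10 + 21)/6 = 66/6 = 11
te_E = (5 + 4·7 + 9)/6 = 42/6 = 7
te_F = (6 + 4·8 + 10)/6 = 48/6 = 8
te_G = (13 + 4·14 + 27)/6 = 96/6 = 16

Forward pass:
ES_A = 0; EF_A = 10
ES_B = 0; EF_B = 14
ES_C = 0; EF_C = 5
ES_D = 14; EF_D = 14+11 = 25
ES_E = max(EF_A=10, EF_B=14) = 14; EF_E = 14+7 = 21
ES_F = max(EF_A=10, EF_D=25) = 25; EF_F = 25+8 = 33
ES_G = max(EF_A=10, EF_C=5, EF_E=21, EF_F=33) = 33; EF_G = 33+16 = 49
Expected project duration μ = 49 days. Critical path: B → D → F → G.

49 days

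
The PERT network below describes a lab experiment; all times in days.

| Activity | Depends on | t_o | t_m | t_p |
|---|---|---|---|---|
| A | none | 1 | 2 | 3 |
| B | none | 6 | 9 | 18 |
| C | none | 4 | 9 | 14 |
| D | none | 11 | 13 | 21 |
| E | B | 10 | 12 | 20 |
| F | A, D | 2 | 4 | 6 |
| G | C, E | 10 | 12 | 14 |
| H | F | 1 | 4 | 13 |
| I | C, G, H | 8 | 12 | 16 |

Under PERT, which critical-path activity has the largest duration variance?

te_A = (1 + 4·2 + 3)/6 = 12/6 = 2; σ²_A = ((3−1)/6)² = 0.111
te_B = (6 + 4·9 + 18)/6 = 60/6 = 10; σ²_B = ((18−6)/6)² = 4.000
te_C = (4 + 4·9 + 14)/6 = 54/6 = 9; σ²_C = ((14−4)/6)² = 2.778
te_D = (11 + 4·13 + 21)/6 = 84/6 = 14; σ²_D = ((21−11)/6)² = 2.778
te_E = (10 + 4·12 + 20)/6 = 78/6 = 13; σ²_E = ((20−10)/6)² = 2.778
te_F = (2 + 4·4 + 6)/6 = 24/6 = 4; σ²_F = ((6−2)/6)² = 0.444
te_G = (10 + 4·12 + 14)/6 = 72/6 = 12; σ²_G = ((14−10)/6)² = 0.444
te_H = (1 + 4·4 + 13)/6 = 30/6 = 5; σ²_H = ((13−1)/6)² = 4.000
te_I = (8 + 4·12 + 16)/6 = 72/6 = 12; σ²_I = ((16−8)/6)² = 1.778

Forward pass:
ES_A = 0; EF_A = 2
ES_B = 0; EF_B = 10
ES_C = 0; EF_C = 9
ES_D = 0; EF_D = 14
ES_E = 10; EF_E = 10+13 = 23
ES_F = max(EF_A=2, EF_D=14) = 14; EF_F = 14+4 = 18
ES_G = max(EF_C=9, EF_E=23) = 23; EF_G = 23+12 = 35
ES_H = 18; EF_H = 18+5 = 23
ES_I = max(EF_C=9, EF_G=35, EF_H=23) = 35; EF_I = 35+12 = 47
Expected project duration μ = 47 days. Critical path: B → E → G → I.

Variances on critical path: σ²_B=4.000, σ²_E=2.778, σ²_G=0.444, σ²_I=1.778.
Largest is σ²_B = 4.000.

B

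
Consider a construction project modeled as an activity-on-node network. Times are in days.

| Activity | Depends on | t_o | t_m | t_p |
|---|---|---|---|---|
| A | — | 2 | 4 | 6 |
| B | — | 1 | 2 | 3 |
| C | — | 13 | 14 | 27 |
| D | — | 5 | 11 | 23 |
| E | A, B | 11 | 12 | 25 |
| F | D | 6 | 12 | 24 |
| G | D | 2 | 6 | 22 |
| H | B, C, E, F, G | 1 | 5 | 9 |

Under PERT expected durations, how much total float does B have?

9 days

te_A = (2 + 4·4 + 6)/6 = 24/6 = 4
te_B = (1 + 4·2 + 3)/6 = 12/6 = 2
te_C = (13 + 4·14 + 27)/6 = 96/6 = 16
te_D = (5 + 4·11 + 23)/6 = 72/6 = 12
te_E = (11 + 4·12 + 25)/6 = 84/6 = 14
te_F = (6 + 4·12 + 24)/6 = 78/6 = 13
te_G = (2 + 4·6 + 22)/6 = 48/6 = 8
te_H = (1 + 4·5 + 9)/6 = 30/6 = 5

Forward pass:
ES_A = 0; EF_A = 4
ES_B = 0; EF_B = 2
ES_C = 0; EF_C = 16
ES_D = 0; EF_D = 12
ES_E = max(EF_A=4, EF_B=2) = 4; EF_E = 4+14 = 18
ES_F = 12; EF_F = 12+13 = 25
ES_G = 12; EF_G = 12+8 = 20
ES_H = max(EF_B=2, EF_C=16, EF_E=18, EF_F=25, EF_G=20) = 25; EF_H = 25+5 = 30
Expected project duration μ = 30 days. Critical path: D → F → H.

Backward pass:
LF_H = 30; LS_H = 30−5 = 25
LF_G = LS_H = 25; LS_G = 25−8 = 17
LF_F = LS_H = 25; LS_F = 25−13 = 12
LF_E = LS_H = 25; LS_E = 25−14 = 11
LF_D = min(LS_F=12, LS_G=17) = 12; LS_D = 12−12 = 0
LF_C = LS_H = 25; LS_C = 25−16 = 9
LF_B = min(LS_E=11, LS_H=25) = 11; LS_B = 11−2 = 9
LF_A = LS_E = 11; LS_A = 11−4 = 7
Slack_B = LS_B − ES_B = 9 − 0 = 9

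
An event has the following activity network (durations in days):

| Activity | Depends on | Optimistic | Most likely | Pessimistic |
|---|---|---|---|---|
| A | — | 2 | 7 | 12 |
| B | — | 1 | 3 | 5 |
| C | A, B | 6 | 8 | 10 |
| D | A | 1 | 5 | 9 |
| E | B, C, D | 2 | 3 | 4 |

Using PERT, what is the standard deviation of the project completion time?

te_A = (2 + 4·7 + 12)/6 = 42/6 = 7; σ²_A = ((12−2)/6)² = 2.778
te_B = (1 + 4·3 + 5)/6 = 18/6 = 3; σ²_B = ((5−1)/6)² = 0.444
te_C = (6 + 4·8 + 10)/6 = 48/6 = 8; σ²_C = ((10−6)/6)² = 0.444
te_D = (1 + 4·5 + 9)/6 = 30/6 = 5; σ²_D = ((9−1)/6)² = 1.778
te_E = (2 + 4·3 + 4)/6 = 18/6 = 3; σ²_E = ((4−2)/6)² = 0.111

Forward pass:
ES_A = 0; EF_A = 7
ES_B = 0; EF_B = 3
ES_C = max(EF_A=7, EF_B=3) = 7; EF_C = 7+8 = 15
ES_D = 7; EF_D = 7+5 = 12
ES_E = max(EF_B=3, EF_C=15, EF_D=12) = 15; EF_E = 15+3 = 18
Expected project duration μ = 18 days. Critical path: A → C → E.

Variance along critical path = 2.778 + 0.444 + 0.111 = 3.333
σ = √3.333 = 1.826 days

1.83 days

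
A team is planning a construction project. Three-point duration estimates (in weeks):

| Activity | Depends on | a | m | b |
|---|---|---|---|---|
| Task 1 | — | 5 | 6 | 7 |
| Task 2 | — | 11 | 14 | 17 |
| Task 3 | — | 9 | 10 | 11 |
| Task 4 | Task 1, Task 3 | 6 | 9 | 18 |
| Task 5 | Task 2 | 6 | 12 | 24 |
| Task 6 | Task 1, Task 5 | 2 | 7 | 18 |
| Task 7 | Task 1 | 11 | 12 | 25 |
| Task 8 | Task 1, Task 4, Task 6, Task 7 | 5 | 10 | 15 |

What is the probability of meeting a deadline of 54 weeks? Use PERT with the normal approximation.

te_Task 1 = (5 + 4·6 + 7)/6 = 36/6 = 6; σ²_Task 1 = ((7−5)/6)² = 0.111
te_Task 2 = (11 + 4·14 + 17)/6 = 84/6 = 14; σ²_Task 2 = ((17−11)/6)² = 1.000
te_Task 3 = (9 + 4·10 + 11)/6 = 60/6 = 10; σ²_Task 3 = ((11−9)/6)² = 0.111
te_Task 4 = (6 + 4·9 + 18)/6 = 60/6 = 10; σ²_Task 4 = ((18−6)/6)² = 4.000
te_Task 5 = (6 + 4·12 + 24)/6 = 78/6 = 13; σ²_Task 5 = ((24−6)/6)² = 9.000
te_Task 6 = (2 + 4·7 + 18)/6 = 48/6 = 8; σ²_Task 6 = ((18−2)/6)² = 7.111
te_Task 7 = (11 + 4·12 + 25)/6 = 84/6 = 14; σ²_Task 7 = ((25−11)/6)² = 5.444
te_Task 8 = (5 + 4·10 + 15)/6 = 60/6 = 10; σ²_Task 8 = ((15−5)/6)² = 2.778

Forward pass:
ES_Task 1 = 0; EF_Task 1 = 6
ES_Task 2 = 0; EF_Task 2 = 14
ES_Task 3 = 0; EF_Task 3 = 10
ES_Task 4 = max(EF_Task 1=6, EF_Task 3=10) = 10; EF_Task 4 = 10+10 = 20
ES_Task 5 = 14; EF_Task 5 = 14+13 = 27
ES_Task 6 = max(EF_Task 1=6, EF_Task 5=27) = 27; EF_Task 6 = 27+8 = 35
ES_Task 7 = 6; EF_Task 7 = 6+14 = 20
ES_Task 8 = max(EF_Task 1=6, EF_Task 4=20, EF_Task 6=35, EF_Task 7=20) = 35; EF_Task 8 = 35+10 = 45
Expected project duration μ = 45 weeks. Critical path: Task 2 → Task 5 → Task 6 → Task 8.

Variance along critical path = 1.000 + 9.000 + 7.111 + 2.778 = 19.889; σ = √19.889 = 4.460 weeks.
Z = (54 − 45) / 4.460 = 2.018
P(T ≤ 54) = Φ(2.018) ≈ 0.978

0.978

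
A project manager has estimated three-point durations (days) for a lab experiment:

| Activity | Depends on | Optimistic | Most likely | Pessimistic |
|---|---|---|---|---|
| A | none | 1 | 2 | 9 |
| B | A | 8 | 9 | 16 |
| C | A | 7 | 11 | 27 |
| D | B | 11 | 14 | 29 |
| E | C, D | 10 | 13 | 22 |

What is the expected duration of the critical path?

43 days

te_A = (1 + 4·2 + 9)/6 = 18/6 = 3
te_B = (8 + 4·9 + 16)/6 = 60/6 = 10
te_C = (7 + 4·11 + 27)/6 = 78/6 = 13
te_D = (11 + 4·14 + 29)/6 = 96/6 = 16
te_E = (10 + 4·13 + 22)/6 = 84/6 = 14

Forward pass:
ES_A = 0; EF_A = 3
ES_B = 3; EF_B = 3+10 = 13
ES_C = 3; EF_C = 3+13 = 16
ES_D = 13; EF_D = 13+16 = 29
ES_E = max(EF_C=16, EF_D=29) = 29; EF_E = 29+14 = 43
Expected project duration μ = 43 days. Critical path: A → B → D → E.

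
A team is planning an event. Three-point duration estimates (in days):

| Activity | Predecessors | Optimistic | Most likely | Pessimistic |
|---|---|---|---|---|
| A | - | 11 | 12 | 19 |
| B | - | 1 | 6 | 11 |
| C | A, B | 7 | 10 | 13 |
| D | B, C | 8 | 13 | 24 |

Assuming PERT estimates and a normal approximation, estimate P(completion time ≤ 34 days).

0.170

te_A = (11 + 4·12 + 19)/6 = 78/6 = 13; σ²_A = ((19−11)/6)² = 1.778
te_B = (1 + 4·6 + 11)/6 = 36/6 = 6; σ²_B = ((11−1)/6)² = 2.778
te_C = (7 + 4·10 + 13)/6 = 60/6 = 10; σ²_C = ((13−7)/6)² = 1.000
te_D = (8 + 4·13 + 24)/6 = 84/6 = 14; σ²_D = ((24−8)/6)² = 7.111

Forward pass:
ES_A = 0; EF_A = 13
ES_B = 0; EF_B = 6
ES_C = max(EF_A=13, EF_B=6) = 13; EF_C = 13+10 = 23
ES_D = max(EF_B=6, EF_C=23) = 23; EF_D = 23+14 = 37
Expected project duration μ = 37 days. Critical path: A → C → D.

Variance along critical path = 1.778 + 1.000 + 7.111 = 9.889; σ = √9.889 = 3.145 days.
Z = (34 − 37) / 3.145 = -0.954
P(T ≤ 34) = Φ(-0.954) ≈ 0.170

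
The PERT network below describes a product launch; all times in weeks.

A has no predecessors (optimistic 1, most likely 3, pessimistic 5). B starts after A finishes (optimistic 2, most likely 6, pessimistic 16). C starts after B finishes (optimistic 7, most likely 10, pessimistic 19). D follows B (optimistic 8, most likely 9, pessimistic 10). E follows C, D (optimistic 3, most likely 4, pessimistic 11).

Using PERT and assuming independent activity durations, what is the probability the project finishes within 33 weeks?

0.980

te_A = (1 + 4·3 + 5)/6 = 18/6 = 3; σ²_A = ((5−1)/6)² = 0.444
te_B = (2 + 4·6 + 16)/6 = 42/6 = 7; σ²_B = ((16−2)/6)² = 5.444
te_C = (7 + 4·10 + 19)/6 = 66/6 = 11; σ²_C = ((19−7)/6)² = 4.000
te_D = (8 + 4·9 + 10)/6 = 54/6 = 9; σ²_D = ((10−8)/6)² = 0.111
te_E = (3 + 4·4 + 11)/6 = 30/6 = 5; σ²_E = ((11−3)/6)² = 1.778

Forward pass:
ES_A = 0; EF_A = 3
ES_B = 3; EF_B = 3+7 = 10
ES_C = 10; EF_C = 10+11 = 21
ES_D = 10; EF_D = 10+9 = 19
ES_E = max(EF_C=21, EF_D=19) = 21; EF_E = 21+5 = 26
Expected project duration μ = 26 weeks. Critical path: A → B → C → E.

Variance along critical path = 0.444 + 5.444 + 4.000 + 1.778 = 11.667; σ = √11.667 = 3.416 weeks.
Z = (33 − 26) / 3.416 = 2.049
P(T ≤ 33) = Φ(2.049) ≈ 0.980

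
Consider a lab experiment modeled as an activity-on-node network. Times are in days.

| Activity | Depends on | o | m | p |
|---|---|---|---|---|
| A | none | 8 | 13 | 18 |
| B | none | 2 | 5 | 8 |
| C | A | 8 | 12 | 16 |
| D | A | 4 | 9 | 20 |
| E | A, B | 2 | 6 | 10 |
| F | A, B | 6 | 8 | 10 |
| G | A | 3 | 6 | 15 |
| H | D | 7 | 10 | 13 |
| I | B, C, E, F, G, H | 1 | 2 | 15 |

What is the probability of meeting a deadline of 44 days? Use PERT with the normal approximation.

0.958

te_A = (8 + 4·13 + 18)/6 = 78/6 = 13; σ²_A = ((18−8)/6)² = 2.778
te_B = (2 + 4·5 + 8)/6 = 30/6 = 5; σ²_B = ((8−2)/6)² = 1.000
te_C = (8 + 4·12 + 16)/6 = 72/6 = 12; σ²_C = ((16−8)/6)² = 1.778
te_D = (4 + 4·9 + 20)/6 = 60/6 = 10; σ²_D = ((20−4)/6)² = 7.111
te_E = (2 + 4·6 + 10)/6 = 36/6 = 6; σ²_E = ((10−2)/6)² = 1.778
te_F = (6 + 4·8 + 10)/6 = 48/6 = 8; σ²_F = ((10−6)/6)² = 0.444
te_G = (3 + 4·6 + 15)/6 = 42/6 = 7; σ²_G = ((15−3)/6)² = 4.000
te_H = (7 + 4·10 + 13)/6 = 60/6 = 10; σ²_H = ((13−7)/6)² = 1.000
te_I = (1 + 4·2 + 15)/6 = 24/6 = 4; σ²_I = ((15−1)/6)² = 5.444

Forward pass:
ES_A = 0; EF_A = 13
ES_B = 0; EF_B = 5
ES_C = 13; EF_C = 13+12 = 25
ES_D = 13; EF_D = 13+10 = 23
ES_E = max(EF_A=13, EF_B=5) = 13; EF_E = 13+6 = 19
ES_F = max(EF_A=13, EF_B=5) = 13; EF_F = 13+8 = 21
ES_G = 13; EF_G = 13+7 = 20
ES_H = 23; EF_H = 23+10 = 33
ES_I = max(EF_B=5, EF_C=25, EF_E=19, EF_F=21, EF_G=20, EF_H=33) = 33; EF_I = 33+4 = 37
Expected project duration μ = 37 days. Critical path: A → D → H → I.

Variance along critical path = 2.778 + 7.111 + 1.000 + 5.444 = 16.333; σ = √16.333 = 4.041 days.
Z = (44 − 37) / 4.041 = 1.732
P(T ≤ 44) = Φ(1.732) ≈ 0.958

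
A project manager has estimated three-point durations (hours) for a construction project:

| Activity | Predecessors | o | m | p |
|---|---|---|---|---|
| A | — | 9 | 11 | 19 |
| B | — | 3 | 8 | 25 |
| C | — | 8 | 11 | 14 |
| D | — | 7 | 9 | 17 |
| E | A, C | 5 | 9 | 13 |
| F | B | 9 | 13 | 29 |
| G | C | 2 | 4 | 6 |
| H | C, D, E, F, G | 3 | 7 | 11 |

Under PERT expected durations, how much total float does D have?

te_A = (9 + 4·11 + 19)/6 = 72/6 = 12
te_B = (3 + 4·8 + 25)/6 = 60/6 = 10
te_C = (8 + 4·11 + 14)/6 = 66/6 = 11
te_D = (7 + 4·9 + 17)/6 = 60/6 = 10
te_E = (5 + 4·9 + 13)/6 = 54/6 = 9
te_F = (9 + 4·13 + 29)/6 = 90/6 = 15
te_G = (2 + 4·4 + 6)/6 = 24/6 = 4
te_H = (3 + 4·7 + 11)/6 = 42/6 = 7

Forward pass:
ES_A = 0; EF_A = 12
ES_B = 0; EF_B = 10
ES_C = 0; EF_C = 11
ES_D = 0; EF_D = 10
ES_E = max(EF_A=12, EF_C=11) = 12; EF_E = 12+9 = 21
ES_F = 10; EF_F = 10+15 = 25
ES_G = 11; EF_G = 11+4 = 15
ES_H = max(EF_C=11, EF_D=10, EF_E=21, EF_F=25, EF_G=15) = 25; EF_H = 25+7 = 32
Expected project duration μ = 32 hours. Critical path: B → F → H.

Backward pass:
LF_H = 32; LS_H = 32−7 = 25
LF_G = LS_H = 25; LS_G = 25−4 = 21
LF_F = LS_H = 25; LS_F = 25−15 = 10
LF_E = LS_H = 25; LS_E = 25−9 = 16
LF_D = LS_H = 25; LS_D = 25−10 = 15
LF_C = min(LS_E=16, LS_G=21, LS_H=25) = 16; LS_C = 16−11 = 5
LF_B = LS_F = 10; LS_B = 10−10 = 0
LF_A = LS_E = 16; LS_A = 16−12 = 4
Slack_D = LS_D − ES_D = 15 − 0 = 15

15 hours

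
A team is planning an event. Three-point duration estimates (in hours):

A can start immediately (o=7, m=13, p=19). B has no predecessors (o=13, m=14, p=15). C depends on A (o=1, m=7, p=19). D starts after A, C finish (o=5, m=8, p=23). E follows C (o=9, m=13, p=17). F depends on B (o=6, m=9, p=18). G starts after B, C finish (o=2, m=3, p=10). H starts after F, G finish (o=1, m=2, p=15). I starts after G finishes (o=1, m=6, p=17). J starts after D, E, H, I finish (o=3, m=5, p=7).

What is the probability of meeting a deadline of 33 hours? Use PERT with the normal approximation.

te_A = (7 + 4·13 + 19)/6 = 78/6 = 13; σ²_A = ((19−7)/6)² = 4.000
te_B = (13 + 4·14 + 15)/6 = 84/6 = 14; σ²_B = ((15−13)/6)² = 0.111
te_C = (1 + 4·7 + 19)/6 = 48/6 = 8; σ²_C = ((19−1)/6)² = 9.000
te_D = (5 + 4·8 + 23)/6 = 60/6 = 10; σ²_D = ((23−5)/6)² = 9.000
te_E = (9 + 4·13 + 17)/6 = 78/6 = 13; σ²_E = ((17−9)/6)² = 1.778
te_F = (6 + 4·9 + 18)/6 = 60/6 = 10; σ²_F = ((18−6)/6)² = 4.000
te_G = (2 + 4·3 + 10)/6 = 24/6 = 4; σ²_G = ((10−2)/6)² = 1.778
te_H = (1 + 4·2 + 15)/6 = 24/6 = 4; σ²_H = ((15−1)/6)² = 5.444
te_I = (1 + 4·6 + 17)/6 = 42/6 = 7; σ²_I = ((17−1)/6)² = 7.111
te_J = (3 + 4·5 + 7)/6 = 30/6 = 5; σ²_J = ((7−3)/6)² = 0.444

Forward pass:
ES_A = 0; EF_A = 13
ES_B = 0; EF_B = 14
ES_C = 13; EF_C = 13+8 = 21
ES_D = max(EF_A=13, EF_C=21) = 21; EF_D = 21+10 = 31
ES_E = 21; EF_E = 21+13 = 34
ES_F = 14; EF_F = 14+10 = 24
ES_G = max(EF_B=14, EF_C=21) = 21; EF_G = 21+4 = 25
ES_H = max(EF_F=24, EF_G=25) = 25; EF_H = 25+4 = 29
ES_I = 25; EF_I = 25+7 = 32
ES_J = max(EF_D=31, EF_E=34, EF_H=29, EF_I=32) = 34; EF_J = 34+5 = 39
Expected project duration μ = 39 hours. Critical path: A → C → E → J.

Variance along critical path = 4.000 + 9.000 + 1.778 + 0.444 = 15.222; σ = √15.222 = 3.902 hours.
Z = (33 − 39) / 3.902 = -1.538
P(T ≤ 33) = Φ(-1.538) ≈ 0.062

0.062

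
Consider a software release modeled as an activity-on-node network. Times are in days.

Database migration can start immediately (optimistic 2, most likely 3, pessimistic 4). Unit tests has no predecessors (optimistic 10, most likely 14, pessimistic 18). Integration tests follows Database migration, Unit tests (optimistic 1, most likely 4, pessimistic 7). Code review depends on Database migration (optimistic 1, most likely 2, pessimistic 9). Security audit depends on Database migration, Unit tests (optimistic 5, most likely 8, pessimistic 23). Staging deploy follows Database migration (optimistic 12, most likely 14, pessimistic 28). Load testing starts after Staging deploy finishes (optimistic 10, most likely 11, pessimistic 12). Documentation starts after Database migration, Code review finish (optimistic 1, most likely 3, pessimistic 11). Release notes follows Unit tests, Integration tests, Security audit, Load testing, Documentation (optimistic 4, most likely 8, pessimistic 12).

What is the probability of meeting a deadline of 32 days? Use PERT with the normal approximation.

te_Database migration = (2 + 4·3 + 4)/6 = 18/6 = 3; σ²_Database migration = ((4−2)/6)² = 0.111
te_Unit tests = (10 + 4·14 + 18)/6 = 84/6 = 14; σ²_Unit tests = ((18−10)/6)² = 1.778
te_Integration tests = (1 + 4·4 + 7)/6 = 24/6 = 4; σ²_Integration tests = ((7−1)/6)² = 1.000
te_Code review = (1 + 4·2 + 9)/6 = 18/6 = 3; σ²_Code review = ((9−1)/6)² = 1.778
te_Security audit = (5 + 4·8 + 23)/6 = 60/6 = 10; σ²_Security audit = ((23−5)/6)² = 9.000
te_Staging deploy = (12 + 4·14 + 28)/6 = 96/6 = 16; σ²_Staging deploy = ((28−12)/6)² = 7.111
te_Load testing = (10 + 4·11 + 12)/6 = 66/6 = 11; σ²_Load testing = ((12−10)/6)² = 0.111
te_Documentation = (1 + 4·3 + 11)/6 = 24/6 = 4; σ²_Documentation = ((11−1)/6)² = 2.778
te_Release notes = (4 + 4·8 + 12)/6 = 48/6 = 8; σ²_Release notes = ((12−4)/6)² = 1.778

Forward pass:
ES_Database migration = 0; EF_Database migration = 3
ES_Unit tests = 0; EF_Unit tests = 14
ES_Integration tests = max(EF_Database migration=3, EF_Unit tests=14) = 14; EF_Integration tests = 14+4 = 18
ES_Code review = 3; EF_Code review = 3+3 = 6
ES_Security audit = max(EF_Database migration=3, EF_Unit tests=14) = 14; EF_Security audit = 14+10 = 24
ES_Staging deploy = 3; EF_Staging deploy = 3+16 = 19
ES_Load testing = 19; EF_Load testing = 19+11 = 30
ES_Documentation = max(EF_Database migration=3, EF_Code review=6) = 6; EF_Documentation = 6+4 = 10
ES_Release notes = max(EF_Unit tests=14, EF_Integration tests=18, EF_Security audit=24, EF_Load testing=30, EF_Documentation=10) = 30; EF_Release notes = 30+8 = 38
Expected project duration μ = 38 days. Critical path: Database migration → Staging deploy → Load testing → Release notes.

Variance along critical path = 0.111 + 7.111 + 0.111 + 1.778 = 9.111; σ = √9.111 = 3.018 days.
Z = (32 − 38) / 3.018 = -1.988
P(T ≤ 32) = Φ(-1.988) ≈ 0.023

0.023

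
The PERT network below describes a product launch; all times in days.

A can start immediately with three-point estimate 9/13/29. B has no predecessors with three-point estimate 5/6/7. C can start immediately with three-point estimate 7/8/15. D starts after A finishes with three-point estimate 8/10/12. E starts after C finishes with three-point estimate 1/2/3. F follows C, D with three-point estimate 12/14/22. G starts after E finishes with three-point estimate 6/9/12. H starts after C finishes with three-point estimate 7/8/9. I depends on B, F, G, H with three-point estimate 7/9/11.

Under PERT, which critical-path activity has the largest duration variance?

te_A = (9 + 4·13 + 29)/6 = 90/6 = 15; σ²_A = ((29−9)/6)² = 11.111
te_B = (5 + 4·6 + 7)/6 = 36/6 = 6; σ²_B = ((7−5)/6)² = 0.111
te_C = (7 + 4·8 + 15)/6 = 54/6 = 9; σ²_C = ((15−7)/6)² = 1.778
te_D = (8 + 4·10 + 12)/6 = 60/6 = 10; σ²_D = ((12−8)/6)² = 0.444
te_E = (1 + 4·2 + 3)/6 = 12/6 = 2; σ²_E = ((3−1)/6)² = 0.111
te_F = (12 + 4·14 + 22)/6 = 90/6 = 15; σ²_F = ((22−12)/6)² = 2.778
te_G = (6 + 4·9 + 12)/6 = 54/6 = 9; σ²_G = ((12−6)/6)² = 1.000
te_H = (7 + 4·8 + 9)/6 = 48/6 = 8; σ²_H = ((9−7)/6)² = 0.111
te_I = (7 + 4·9 + 11)/6 = 54/6 = 9; σ²_I = ((11−7)/6)² = 0.444

Forward pass:
ES_A = 0; EF_A = 15
ES_B = 0; EF_B = 6
ES_C = 0; EF_C = 9
ES_D = 15; EF_D = 15+10 = 25
ES_E = 9; EF_E = 9+2 = 11
ES_F = max(EF_C=9, EF_D=25) = 25; EF_F = 25+15 = 40
ES_G = 11; EF_G = 11+9 = 20
ES_H = 9; EF_H = 9+8 = 17
ES_I = max(EF_B=6, EF_F=40, EF_G=20, EF_H=17) = 40; EF_I = 40+9 = 49
Expected project duration μ = 49 days. Critical path: A → D → F → I.

Variances on critical path: σ²_A=11.111, σ²_D=0.444, σ²_F=2.778, σ²_I=0.444.
Largest is σ²_A = 11.111.

A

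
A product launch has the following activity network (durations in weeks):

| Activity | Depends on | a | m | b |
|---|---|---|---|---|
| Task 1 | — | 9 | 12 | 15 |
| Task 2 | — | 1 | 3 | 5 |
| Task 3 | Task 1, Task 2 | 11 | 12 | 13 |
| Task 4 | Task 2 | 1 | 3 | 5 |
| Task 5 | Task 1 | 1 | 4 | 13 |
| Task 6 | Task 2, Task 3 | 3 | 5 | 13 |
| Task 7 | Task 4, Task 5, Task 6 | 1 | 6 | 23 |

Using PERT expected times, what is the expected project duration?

te_Task 1 = (9 + 4·12 + 15)/6 = 72/6 = 12
te_Task 2 = (1 + 4·3 + 5)/6 = 18/6 = 3
te_Task 3 = (11 + 4·12 + 13)/6 = 72/6 = 12
te_Task 4 = (1 + 4·3 + 5)/6 = 18/6 = 3
te_Task 5 = (1 + 4·4 + 13)/6 = 30/6 = 5
te_Task 6 = (3 + 4·5 + 13)/6 = 36/6 = 6
te_Task 7 = (1 + 4·6 + 23)/6 = 48/6 = 8

Forward pass:
ES_Task 1 = 0; EF_Task 1 = 12
ES_Task 2 = 0; EF_Task 2 = 3
ES_Task 3 = max(EF_Task 1=12, EF_Task 2=3) = 12; EF_Task 3 = 12+12 = 24
ES_Task 4 = 3; EF_Task 4 = 3+3 = 6
ES_Task 5 = 12; EF_Task 5 = 12+5 = 17
ES_Task 6 = max(EF_Task 2=3, EF_Task 3=24) = 24; EF_Task 6 = 24+6 = 30
ES_Task 7 = max(EF_Task 4=6, EF_Task 5=17, EF_Task 6=30) = 30; EF_Task 7 = 30+8 = 38
Expected project duration μ = 38 weeks. Critical path: Task 1 → Task 3 → Task 6 → Task 7.

38 weeks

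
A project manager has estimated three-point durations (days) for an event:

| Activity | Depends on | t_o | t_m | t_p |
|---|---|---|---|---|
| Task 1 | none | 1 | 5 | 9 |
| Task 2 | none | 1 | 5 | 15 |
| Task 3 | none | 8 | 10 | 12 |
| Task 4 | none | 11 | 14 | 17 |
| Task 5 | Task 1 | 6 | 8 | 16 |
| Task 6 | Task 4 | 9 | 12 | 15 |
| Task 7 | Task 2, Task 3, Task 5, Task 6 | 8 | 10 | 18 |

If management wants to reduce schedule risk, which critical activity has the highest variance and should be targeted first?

te_Task 1 = (1 + 4·5 + 9)/6 = 30/6 = 5; σ²_Task 1 = ((9−1)/6)² = 1.778
te_Task 2 = (1 + 4·5 + 15)/6 = 36/6 = 6; σ²_Task 2 = ((15−1)/6)² = 5.444
te_Task 3 = (8 + 4·10 + 12)/6 = 60/6 = 10; σ²_Task 3 = ((12−8)/6)² = 0.444
te_Task 4 = (11 + 4·14 + 17)/6 = 84/6 = 14; σ²_Task 4 = ((17−11)/6)² = 1.000
te_Task 5 = (6 + 4·8 + 16)/6 = 54/6 = 9; σ²_Task 5 = ((16−6)/6)² = 2.778
te_Task 6 = (9 + 4·12 + 15)/6 = 72/6 = 12; σ²_Task 6 = ((15−9)/6)² = 1.000
te_Task 7 = (8 + 4·10 + 18)/6 = 66/6 = 11; σ²_Task 7 = ((18−8)/6)² = 2.778

Forward pass:
ES_Task 1 = 0; EF_Task 1 = 5
ES_Task 2 = 0; EF_Task 2 = 6
ES_Task 3 = 0; EF_Task 3 = 10
ES_Task 4 = 0; EF_Task 4 = 14
ES_Task 5 = 5; EF_Task 5 = 5+9 = 14
ES_Task 6 = 14; EF_Task 6 = 14+12 = 26
ES_Task 7 = max(EF_Task 2=6, EF_Task 3=10, EF_Task 5=14, EF_Task 6=26) = 26; EF_Task 7 = 26+11 = 37
Expected project duration μ = 37 days. Critical path: Task 4 → Task 6 → Task 7.

Variances on critical path: σ²_Task 4=1.000, σ²_Task 6=1.000, σ²_Task 7=2.778.
Largest is σ²_Task 7 = 2.778.

Task 7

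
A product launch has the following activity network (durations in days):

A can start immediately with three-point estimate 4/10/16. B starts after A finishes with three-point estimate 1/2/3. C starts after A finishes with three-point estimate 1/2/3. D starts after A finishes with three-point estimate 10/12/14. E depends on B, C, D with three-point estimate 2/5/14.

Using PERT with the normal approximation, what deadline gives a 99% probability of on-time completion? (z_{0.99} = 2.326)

34.8 days

te_A = (4 + 4·10 + 16)/6 = 60/6 = 10; σ²_A = ((16−4)/6)² = 4.000
te_B = (1 + 4·2 + 3)/6 = 12/6 = 2; σ²_B = ((3−1)/6)² = 0.111
te_C = (1 + 4·2 + 3)/6 = 12/6 = 2; σ²_C = ((3−1)/6)² = 0.111
te_D = (10 + 4·12 + 14)/6 = 72/6 = 12; σ²_D = ((14−10)/6)² = 0.444
te_E = (2 + 4·5 + 14)/6 = 36/6 = 6; σ²_E = ((14−2)/6)² = 4.000

Forward pass:
ES_A = 0; EF_A = 10
ES_B = 10; EF_B = 10+2 = 12
ES_C = 10; EF_C = 10+2 = 12
ES_D = 10; EF_D = 10+12 = 22
ES_E = max(EF_B=12, EF_C=12, EF_D=22) = 22; EF_E = 22+6 = 28
Expected project duration μ = 28 days. Critical path: A → D → E.

Variance along critical path = 4.000 + 0.444 + 4.000 = 8.444; σ = 2.906 days.
D = μ + z·σ = 28 + 2.326·2.906 = 34.8 days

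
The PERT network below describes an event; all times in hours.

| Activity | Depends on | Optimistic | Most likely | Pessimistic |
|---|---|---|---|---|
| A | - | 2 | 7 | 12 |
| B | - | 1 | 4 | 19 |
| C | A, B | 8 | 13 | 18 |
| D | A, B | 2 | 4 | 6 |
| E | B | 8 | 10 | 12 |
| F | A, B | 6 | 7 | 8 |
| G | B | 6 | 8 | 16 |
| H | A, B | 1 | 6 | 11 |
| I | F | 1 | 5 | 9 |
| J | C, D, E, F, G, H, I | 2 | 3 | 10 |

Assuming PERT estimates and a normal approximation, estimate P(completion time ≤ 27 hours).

te_A = (2 + 4·7 + 12)/6 = 42/6 = 7; σ²_A = ((12−2)/6)² = 2.778
te_B = (1 + 4·4 + 19)/6 = 36/6 = 6; σ²_B = ((19−1)/6)² = 9.000
te_C = (8 + 4·13 + 18)/6 = 78/6 = 13; σ²_C = ((18−8)/6)² = 2.778
te_D = (2 + 4·4 + 6)/6 = 24/6 = 4; σ²_D = ((6−2)/6)² = 0.444
te_E = (8 + 4·10 + 12)/6 = 60/6 = 10; σ²_E = ((12−8)/6)² = 0.444
te_F = (6 + 4·7 + 8)/6 = 42/6 = 7; σ²_F = ((8−6)/6)² = 0.111
te_G = (6 + 4·8 + 16)/6 = 54/6 = 9; σ²_G = ((16−6)/6)² = 2.778
te_H = (1 + 4·6 + 11)/6 = 36/6 = 6; σ²_H = ((11−1)/6)² = 2.778
te_I = (1 + 4·5 + 9)/6 = 30/6 = 5; σ²_I = ((9−1)/6)² = 1.778
te_J = (2 + 4·3 + 10)/6 = 24/6 = 4; σ²_J = ((10−2)/6)² = 1.778

Forward pass:
ES_A = 0; EF_A = 7
ES_B = 0; EF_B = 6
ES_C = max(EF_A=7, EF_B=6) = 7; EF_C = 7+13 = 20
ES_D = max(EF_A=7, EF_B=6) = 7; EF_D = 7+4 = 11
ES_E = 6; EF_E = 6+10 = 16
ES_F = max(EF_A=7, EF_B=6) = 7; EF_F = 7+7 = 14
ES_G = 6; EF_G = 6+9 = 15
ES_H = max(EF_A=7, EF_B=6) = 7; EF_H = 7+6 = 13
ES_I = 14; EF_I = 14+5 = 19
ES_J = max(EF_C=20, EF_D=11, EF_E=16, EF_F=14, EF_G=15, EF_H=13, EF_I=19) = 20; EF_J = 20+4 = 24
Expected project duration μ = 24 hours. Critical path: A → C → J.

Variance along critical path = 2.778 + 2.778 + 1.778 = 7.333; σ = √7.333 = 2.708 hours.
Z = (27 − 24) / 2.708 = 1.108
P(T ≤ 27) = Φ(1.108) ≈ 0.866

0.866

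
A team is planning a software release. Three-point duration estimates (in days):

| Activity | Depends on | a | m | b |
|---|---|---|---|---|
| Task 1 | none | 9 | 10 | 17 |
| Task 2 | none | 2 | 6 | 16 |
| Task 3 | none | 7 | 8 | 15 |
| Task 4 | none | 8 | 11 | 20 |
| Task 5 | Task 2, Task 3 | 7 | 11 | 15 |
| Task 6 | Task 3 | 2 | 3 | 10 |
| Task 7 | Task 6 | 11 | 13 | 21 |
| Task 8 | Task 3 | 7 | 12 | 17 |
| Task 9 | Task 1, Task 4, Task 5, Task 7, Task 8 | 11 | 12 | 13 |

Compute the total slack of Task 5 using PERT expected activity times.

te_Task 1 = (9 + 4·10 + 17)/6 = 66/6 = 11
te_Task 2 = (2 + 4·6 + 16)/6 = 42/6 = 7
te_Task 3 = (7 + 4·8 + 15)/6 = 54/6 = 9
te_Task 4 = (8 + 4·11 + 20)/6 = 72/6 = 12
te_Task 5 = (7 + 4·11 + 15)/6 = 66/6 = 11
te_Task 6 = (2 + 4·3 + 10)/6 = 24/6 = 4
te_Task 7 = (11 + 4·13 + 21)/6 = 84/6 = 14
te_Task 8 = (7 + 4·12 + 17)/6 = 72/6 = 12
te_Task 9 = (11 + 4·12 + 13)/6 = 72/6 = 12

Forward pass:
ES_Task 1 = 0; EF_Task 1 = 11
ES_Task 2 = 0; EF_Task 2 = 7
ES_Task 3 = 0; EF_Task 3 = 9
ES_Task 4 = 0; EF_Task 4 = 12
ES_Task 5 = max(EF_Task 2=7, EF_Task 3=9) = 9; EF_Task 5 = 9+11 = 20
ES_Task 6 = 9; EF_Task 6 = 9+4 = 13
ES_Task 7 = 13; EF_Task 7 = 13+14 = 27
ES_Task 8 = 9; EF_Task 8 = 9+12 = 21
ES_Task 9 = max(EF_Task 1=11, EF_Task 4=12, EF_Task 5=20, EF_Task 7=27, EF_Task 8=21) = 27; EF_Task 9 = 27+12 = 39
Expected project duration μ = 39 days. Critical path: Task 3 → Task 6 → Task 7 → Task 9.

Backward pass:
LF_Task 9 = 39; LS_Task 9 = 39−12 = 27
LF_Task 8 = LS_Task 9 = 27; LS_Task 8 = 27−12 = 15
LF_Task 7 = LS_Task 9 = 27; LS_Task 7 = 27−14 = 13
LF_Task 6 = LS_Task 7 = 13; LS_Task 6 = 13−4 = 9
LF_Task 5 = LS_Task 9 = 27; LS_Task 5 = 27−11 = 16
LF_Task 4 = LS_Task 9 = 27; LS_Task 4 = 27−12 = 15
LF_Task 3 = min(LS_Task 5=16, LS_Task 6=9, LS_Task 8=15) = 9; LS_Task 3 = 9−9 = 0
LF_Task 2 = LS_Task 5 = 16; LS_Task 2 = 16−7 = 9
LF_Task 1 = LS_Task 9 = 27; LS_Task 1 = 27−11 = 16
Slack_Task 5 = LS_Task 5 − ES_Task 5 = 16 − 9 = 7

7 days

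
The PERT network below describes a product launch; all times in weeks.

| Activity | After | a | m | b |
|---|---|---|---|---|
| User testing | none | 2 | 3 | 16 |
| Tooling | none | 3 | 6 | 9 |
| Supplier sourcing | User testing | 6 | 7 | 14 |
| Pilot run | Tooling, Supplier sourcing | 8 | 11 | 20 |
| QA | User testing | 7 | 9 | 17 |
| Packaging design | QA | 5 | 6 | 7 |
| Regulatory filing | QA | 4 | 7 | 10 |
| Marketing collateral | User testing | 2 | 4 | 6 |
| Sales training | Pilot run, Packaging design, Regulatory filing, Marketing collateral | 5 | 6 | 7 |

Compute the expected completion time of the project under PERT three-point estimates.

te_User testing = (2 + 4·3 + 16)/6 = 30/6 = 5
te_Tooling = (3 + 4·6 + 9)/6 = 36/6 = 6
te_Supplier sourcing = (6 + 4·7 + 14)/6 = 48/6 = 8
te_Pilot run = (8 + 4·11 + 20)/6 = 72/6 = 12
te_QA = (7 + 4·9 + 17)/6 = 60/6 = 10
te_Packaging design = (5 + 4·6 + 7)/6 = 36/6 = 6
te_Regulatory filing = (4 + 4·7 + 10)/6 = 42/6 = 7
te_Marketing collateral = (2 + 4·4 + 6)/6 = 24/6 = 4
te_Sales training = (5 + 4·6 + 7)/6 = 36/6 = 6

Forward pass:
ES_User testing = 0; EF_User testing = 5
ES_Tooling = 0; EF_Tooling = 6
ES_Supplier sourcing = 5; EF_Supplier sourcing = 5+8 = 13
ES_Pilot run = max(EF_Tooling=6, EF_Supplier sourcing=13) = 13; EF_Pilot run = 13+12 = 25
ES_QA = 5; EF_QA = 5+10 = 15
ES_Packaging design = 15; EF_Packaging design = 15+6 = 21
ES_Regulatory filing = 15; EF_Regulatory filing = 15+7 = 22
ES_Marketing collateral = 5; EF_Marketing collateral = 5+4 = 9
ES_Sales training = max(EF_Pilot run=25, EF_Packaging design=21, EF_Regulatory filing=22, EF_Marketing collateral=9) = 25; EF_Sales training = 25+6 = 31
Expected project duration μ = 31 weeks. Critical path: User testing → Supplier sourcing → Pilot run → Sales training.

31 weeks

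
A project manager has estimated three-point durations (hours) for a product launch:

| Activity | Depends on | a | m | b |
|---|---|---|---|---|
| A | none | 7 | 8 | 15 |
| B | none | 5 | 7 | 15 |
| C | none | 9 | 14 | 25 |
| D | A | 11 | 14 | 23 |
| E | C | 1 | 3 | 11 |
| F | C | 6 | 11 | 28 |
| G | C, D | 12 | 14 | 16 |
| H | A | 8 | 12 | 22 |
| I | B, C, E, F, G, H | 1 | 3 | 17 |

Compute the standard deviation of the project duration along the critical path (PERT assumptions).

3.65 hours

te_A = (7 + 4·8 + 15)/6 = 54/6 = 9; σ²_A = ((15−7)/6)² = 1.778
te_B = (5 + 4·7 + 15)/6 = 48/6 = 8; σ²_B = ((15−5)/6)² = 2.778
te_C = (9 + 4·14 + 25)/6 = 90/6 = 15; σ²_C = ((25−9)/6)² = 7.111
te_D = (11 + 4·14 + 23)/6 = 90/6 = 15; σ²_D = ((23−11)/6)² = 4.000
te_E = (1 + 4·3 + 11)/6 = 24/6 = 4; σ²_E = ((11−1)/6)² = 2.778
te_F = (6 + 4·11 + 28)/6 = 78/6 = 13; σ²_F = ((28−6)/6)² = 13.444
te_G = (12 + 4·14 + 16)/6 = 84/6 = 14; σ²_G = ((16−12)/6)² = 0.444
te_H = (8 + 4·12 + 22)/6 = 78/6 = 13; σ²_H = ((22−8)/6)² = 5.444
te_I = (1 + 4·3 + 17)/6 = 30/6 = 5; σ²_I = ((17−1)/6)² = 7.111

Forward pass:
ES_A = 0; EF_A = 9
ES_B = 0; EF_B = 8
ES_C = 0; EF_C = 15
ES_D = 9; EF_D = 9+15 = 24
ES_E = 15; EF_E = 15+4 = 19
ES_F = 15; EF_F = 15+13 = 28
ES_G = max(EF_C=15, EF_D=24) = 24; EF_G = 24+14 = 38
ES_H = 9; EF_H = 9+13 = 22
ES_I = max(EF_B=8, EF_C=15, EF_E=19, EF_F=28, EF_G=38, EF_H=22) = 38; EF_I = 38+5 = 43
Expected project duration μ = 43 hours. Critical path: A → D → G → I.

Variance along critical path = 1.778 + 4.000 + 0.444 + 7.111 = 13.333
σ = √13.333 = 3.651 hours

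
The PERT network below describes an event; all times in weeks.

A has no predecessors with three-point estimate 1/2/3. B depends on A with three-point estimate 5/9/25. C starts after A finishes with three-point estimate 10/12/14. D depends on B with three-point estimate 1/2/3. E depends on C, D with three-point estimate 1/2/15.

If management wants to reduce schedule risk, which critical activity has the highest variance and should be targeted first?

B

te_A = (1 + 4·2 + 3)/6 = 12/6 = 2; σ²_A = ((3−1)/6)² = 0.111
te_B = (5 + 4·9 + 25)/6 = 66/6 = 11; σ²_B = ((25−5)/6)² = 11.111
te_C = (10 + 4·12 + 14)/6 = 72/6 = 12; σ²_C = ((14−10)/6)² = 0.444
te_D = (1 + 4·2 + 3)/6 = 12/6 = 2; σ²_D = ((3−1)/6)² = 0.111
te_E = (1 + 4·2 + 15)/6 = 24/6 = 4; σ²_E = ((15−1)/6)² = 5.444

Forward pass:
ES_A = 0; EF_A = 2
ES_B = 2; EF_B = 2+11 = 13
ES_C = 2; EF_C = 2+12 = 14
ES_D = 13; EF_D = 13+2 = 15
ES_E = max(EF_C=14, EF_D=15) = 15; EF_E = 15+4 = 19
Expected project duration μ = 19 weeks. Critical path: A → B → D → E.

Variances on critical path: σ²_A=0.111, σ²_B=11.111, σ²_D=0.111, σ²_E=5.444.
Largest is σ²_B = 11.111.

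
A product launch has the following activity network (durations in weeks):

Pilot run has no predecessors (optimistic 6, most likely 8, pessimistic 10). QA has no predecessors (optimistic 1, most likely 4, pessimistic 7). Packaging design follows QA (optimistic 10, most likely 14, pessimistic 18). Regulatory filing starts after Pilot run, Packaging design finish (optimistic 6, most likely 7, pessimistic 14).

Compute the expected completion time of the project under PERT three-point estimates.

te_Pilot run = (6 + 4·8 + 10)/6 = 48/6 = 8
te_QA = (1 + 4·4 + 7)/6 = 24/6 = 4
te_Packaging design = (10 + 4·14 + 18)/6 = 84/6 = 14
te_Regulatory filing = (6 + 4·7 + 14)/6 = 48/6 = 8

Forward pass:
ES_Pilot run = 0; EF_Pilot run = 8
ES_QA = 0; EF_QA = 4
ES_Packaging design = 4; EF_Packaging design = 4+14 = 18
ES_Regulatory filing = max(EF_Pilot run=8, EF_Packaging design=18) = 18; EF_Regulatory filing = 18+8 = 26
Expected project duration μ = 26 weeks. Critical path: QA → Packaging design → Regulatory filing.

26 weeks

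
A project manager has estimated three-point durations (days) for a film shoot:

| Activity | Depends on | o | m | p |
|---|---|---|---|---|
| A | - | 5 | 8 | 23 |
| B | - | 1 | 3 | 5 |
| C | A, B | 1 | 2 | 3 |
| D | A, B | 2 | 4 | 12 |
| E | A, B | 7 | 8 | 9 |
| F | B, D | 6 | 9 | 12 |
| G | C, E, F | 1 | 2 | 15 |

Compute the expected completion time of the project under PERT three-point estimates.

te_A = (5 + 4·8 + 23)/6 = 60/6 = 10
te_B = (1 + 4·3 + 5)/6 = 18/6 = 3
te_C = (1 + 4·2 + 3)/6 = 12/6 = 2
te_D = (2 + 4·4 + 12)/6 = 30/6 = 5
te_E = (7 + 4·8 + 9)/6 = 48/6 = 8
te_F = (6 + 4·9 + 12)/6 = 54/6 = 9
te_G = (1 + 4·2 + 15)/6 = 24/6 = 4

Forward pass:
ES_A = 0; EF_A = 10
ES_B = 0; EF_B = 3
ES_C = max(EF_A=10, EF_B=3) = 10; EF_C = 10+2 = 12
ES_D = max(EF_A=10, EF_B=3) = 10; EF_D = 10+5 = 15
ES_E = max(EF_A=10, EF_B=3) = 10; EF_E = 10+8 = 18
ES_F = max(EF_B=3, EF_D=15) = 15; EF_F = 15+9 = 24
ES_G = max(EF_C=12, EF_E=18, EF_F=24) = 24; EF_G = 24+4 = 28
Expected project duration μ = 28 days. Critical path: A → D → F → G.

28 days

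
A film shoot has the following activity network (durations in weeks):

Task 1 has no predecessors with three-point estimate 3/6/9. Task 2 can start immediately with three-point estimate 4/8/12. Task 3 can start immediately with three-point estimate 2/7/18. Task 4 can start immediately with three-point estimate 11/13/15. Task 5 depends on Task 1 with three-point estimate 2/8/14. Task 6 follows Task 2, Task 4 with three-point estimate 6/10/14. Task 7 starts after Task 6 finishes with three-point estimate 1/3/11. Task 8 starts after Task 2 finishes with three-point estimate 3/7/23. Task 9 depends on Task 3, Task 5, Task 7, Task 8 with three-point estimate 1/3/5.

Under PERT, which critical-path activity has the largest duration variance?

te_Task 1 = (3 + 4·6 + 9)/6 = 36/6 = 6; σ²_Task 1 = ((9−3)/6)² = 1.000
te_Task 2 = (4 + 4·8 + 12)/6 = 48/6 = 8; σ²_Task 2 = ((12−4)/6)² = 1.778
te_Task 3 = (2 + 4·7 + 18)/6 = 48/6 = 8; σ²_Task 3 = ((18−2)/6)² = 7.111
te_Task 4 = (11 + 4·13 + 15)/6 = 78/6 = 13; σ²_Task 4 = ((15−11)/6)² = 0.444
te_Task 5 = (2 + 4·8 + 14)/6 = 48/6 = 8; σ²_Task 5 = ((14−2)/6)² = 4.000
te_Task 6 = (6 + 4·10 + 14)/6 = 60/6 = 10; σ²_Task 6 = ((14−6)/6)² = 1.778
te_Task 7 = (1 + 4·3 + 11)/6 = 24/6 = 4; σ²_Task 7 = ((11−1)/6)² = 2.778
te_Task 8 = (3 + 4·7 + 23)/6 = 54/6 = 9; σ²_Task 8 = ((23−3)/6)² = 11.111
te_Task 9 = (1 + 4·3 + 5)/6 = 18/6 = 3; σ²_Task 9 = ((5−1)/6)² = 0.444

Forward pass:
ES_Task 1 = 0; EF_Task 1 = 6
ES_Task 2 = 0; EF_Task 2 = 8
ES_Task 3 = 0; EF_Task 3 = 8
ES_Task 4 = 0; EF_Task 4 = 13
ES_Task 5 = 6; EF_Task 5 = 6+8 = 14
ES_Task 6 = max(EF_Task 2=8, EF_Task 4=13) = 13; EF_Task 6 = 13+10 = 23
ES_Task 7 = 23; EF_Task 7 = 23+4 = 27
ES_Task 8 = 8; EF_Task 8 = 8+9 = 17
ES_Task 9 = max(EF_Task 3=8, EF_Task 5=14, EF_Task 7=27, EF_Task 8=17) = 27; EF_Task 9 = 27+3 = 30
Expected project duration μ = 30 weeks. Critical path: Task 4 → Task 6 → Task 7 → Task 9.

Variances on critical path: σ²_Task 4=0.444, σ²_Task 6=1.778, σ²_Task 7=2.778, σ²_Task 9=0.444.
Largest is σ²_Task 7 = 2.778.

Task 7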